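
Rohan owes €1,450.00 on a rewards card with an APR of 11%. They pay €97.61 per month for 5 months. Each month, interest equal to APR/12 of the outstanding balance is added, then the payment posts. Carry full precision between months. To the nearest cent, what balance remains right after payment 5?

Monthly rate r = 11%/12 = 0.916667% = 0.00916667.
Each month: B ← B·(1+r) − €97.61.
Month 1: interest €13.29; balance after payment €1,365.68.
Month 2: interest €12.52; balance after payment €1,280.59.
Month 3: interest €11.74; balance after payment €1,194.72.
Month 4: interest €10.95; balance after payment €1,108.06.
Month 5: interest €10.16; balance after payment €1,020.61.

€1,020.61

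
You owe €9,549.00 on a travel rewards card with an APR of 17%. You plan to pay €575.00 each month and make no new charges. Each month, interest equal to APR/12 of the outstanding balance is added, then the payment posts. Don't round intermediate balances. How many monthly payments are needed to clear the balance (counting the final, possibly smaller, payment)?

20 months

Monthly rate r = 17%/12 = 1.41667% = 0.0141667.
Recurrence: B ← B·(1+r) − €575.00.
Month 1: interest €135.28; balance after payment €9,109.28.
Month 2: interest €129.05; balance after payment €8,663.33.
Closed form: n = −ln(1 − rB₀/P)/ln(1+r) = −ln(0.76473)/ln(1.01417) ≈ 19.067, so the balance reaches zero during payment 20.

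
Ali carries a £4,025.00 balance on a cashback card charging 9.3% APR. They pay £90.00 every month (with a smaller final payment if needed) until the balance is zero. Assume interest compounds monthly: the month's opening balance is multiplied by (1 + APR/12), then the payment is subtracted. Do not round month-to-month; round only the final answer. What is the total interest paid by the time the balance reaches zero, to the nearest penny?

Monthly rate r = 9.3%/12 = 0.775% = 0.00775.
Payoff takes n = ⌈−ln(1 − rB₀/P)/ln(1+r)⌉ = ⌈55.124⌉ = 56 payments; the last is £11.17.
Total paid = 55·£90.00 + £11.17 = £4,961.17.
Total interest = total paid − principal = £4,961.17 − £4,025.00 = £936.17.

£936.17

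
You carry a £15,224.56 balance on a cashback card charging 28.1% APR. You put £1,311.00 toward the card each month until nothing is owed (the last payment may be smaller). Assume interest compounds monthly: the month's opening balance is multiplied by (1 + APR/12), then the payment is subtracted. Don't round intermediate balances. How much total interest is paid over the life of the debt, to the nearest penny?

£2,753.80

Monthly rate r = 28.1%/12 = 2.34167% = 0.0234167.
Payoff takes n = ⌈−ln(1 − rB₀/P)/ln(1+r)⌉ = ⌈13.711⌉ = 14 payments; the last is £935.36.
Total paid = 13·£1,311.00 + £935.36 = £17,978.36.
Total interest = total paid − principal = £17,978.36 − £15,224.56 = £2,753.80.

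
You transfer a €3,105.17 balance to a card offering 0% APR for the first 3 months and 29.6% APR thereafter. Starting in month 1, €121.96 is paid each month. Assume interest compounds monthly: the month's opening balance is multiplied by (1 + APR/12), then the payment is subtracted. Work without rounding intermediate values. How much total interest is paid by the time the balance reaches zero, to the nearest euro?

Promo months 1–3 at r₀ = 0%/12 = 0; months 4+ at r₁ = 29.6%/12 = 0.0246667.
After month 3 (no interest yet): B = €3,105.17 − 3·€121.96 = €2,739.29.
Then at r₁ with €121.96/mo: n₂ = −ln(1 − r₁·B/P)/ln(1+r₁) ≈ 33.14 → 34 more payments.
Total paid = 36·€121.96 + €17.07 = €4,407.63; interest = €4,407.63 − €3,105.17 = €1,302.46.

€1,302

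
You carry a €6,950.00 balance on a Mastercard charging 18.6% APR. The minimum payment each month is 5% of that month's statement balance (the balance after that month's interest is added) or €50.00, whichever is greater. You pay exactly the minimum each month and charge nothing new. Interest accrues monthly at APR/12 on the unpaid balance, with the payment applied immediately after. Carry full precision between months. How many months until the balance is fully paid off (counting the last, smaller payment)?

79 months

Monthly rate r = 18.6%/12 = 1.55% = 0.0155.
While 5% of the post-interest balance exceeds €50.00, each month B ← (B·(1+r))·(1 − 0.05), i.e. B shrinks by the factor (1+r)·0.95 = 0.96473.
This holds for months 1–55. Entering month 56 the balance is €964.23; 5% of the post-interest balance is now below €50.00, so the flat €50.00 minimum applies from here.
From month 56 a fixed €50.00 at rate r clears €964.23 in 24 more payments. Total: 55 + 24 = 79 months.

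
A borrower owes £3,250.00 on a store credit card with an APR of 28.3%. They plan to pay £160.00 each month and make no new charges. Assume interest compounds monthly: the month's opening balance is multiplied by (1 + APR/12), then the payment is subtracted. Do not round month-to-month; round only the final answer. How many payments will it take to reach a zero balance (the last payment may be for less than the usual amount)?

Monthly rate r = 28.3%/12 = 2.35833% = 0.0235833.
Recurrence: B ← B·(1+r) − £160.00.
Month 1: interest £76.65; balance after payment £3,166.65.
Month 2: interest £74.68; balance after payment £3,081.33.
Closed form: n = −ln(1 − rB₀/P)/ln(1+r) = −ln(0.52096)/ln(1.02358) ≈ 27.975, so the balance reaches zero during payment 28.

28 months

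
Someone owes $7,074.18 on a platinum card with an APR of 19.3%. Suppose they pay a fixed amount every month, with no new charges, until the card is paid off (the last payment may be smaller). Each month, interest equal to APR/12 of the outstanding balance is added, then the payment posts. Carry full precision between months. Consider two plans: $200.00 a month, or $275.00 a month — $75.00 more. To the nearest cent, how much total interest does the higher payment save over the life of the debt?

Monthly rate r = 19.3%/12 = 1.60833% = 0.0160833.
At $200.00/mo: n = ⌈−ln(1 − rB₀/P)/ln(1+r)⌉ = 53 payments (last $146.90); total interest = total paid − $7,074.18 = $3,472.72.
At $275.00/mo: 34 payments (last $128.98); total interest $2,129.80.
Interest saved = $3,472.72 − $2,129.80 = $1,342.92.

$1,342.92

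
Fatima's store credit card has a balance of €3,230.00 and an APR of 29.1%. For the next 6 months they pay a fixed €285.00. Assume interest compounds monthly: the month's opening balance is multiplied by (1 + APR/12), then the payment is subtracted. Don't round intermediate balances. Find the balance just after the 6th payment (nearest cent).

Monthly rate r = 29.1%/12 = 2.425% = 0.02425.
Each month: B ← B·(1+r) − €285.00.
Month 1: interest €78.33; balance after payment €3,023.33.
Month 2: interest €73.32; balance after payment €2,811.64.
Month 3: interest €68.18; balance after payment €2,594.83.
Month 4: interest €62.92; balance after payment €2,372.75.
Month 5: interest €57.54; balance after payment €2,145.29.
Month 6: interest €52.02; balance after payment €1,912.31.

€1,912.31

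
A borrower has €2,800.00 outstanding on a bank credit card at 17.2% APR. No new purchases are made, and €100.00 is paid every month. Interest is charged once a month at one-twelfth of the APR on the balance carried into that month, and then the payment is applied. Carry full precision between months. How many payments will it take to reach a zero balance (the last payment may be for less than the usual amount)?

Monthly rate r = 17.2%/12 = 1.43333% = 0.0143333.
Recurrence: B ← B·(1+r) − €100.00.
Month 1: interest €40.13; balance after payment €2,740.13.
Month 2: interest €39.28; balance after payment €2,679.41.
Closed form: n = −ln(1 − rB₀/P)/ln(1+r) = −ln(0.59867)/ln(1.01433) ≈ 36.050, so the balance reaches zero during payment 37.

37 payments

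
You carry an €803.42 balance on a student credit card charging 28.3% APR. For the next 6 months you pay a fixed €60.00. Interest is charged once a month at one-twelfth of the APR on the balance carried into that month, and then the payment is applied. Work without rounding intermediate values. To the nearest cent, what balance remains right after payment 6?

Monthly rate r = 28.3%/12 = 2.35833% = 0.0235833.
Each month: B ← B·(1+r) − €60.00.
Month 1: interest €18.95; balance after payment €762.37.
Month 2: interest €17.98; balance after payment €720.35.
Month 3: interest €16.99; balance after payment €677.33.
Month 4: interest €15.97; balance after payment €633.31.
Month 5: interest €14.94; balance after payment €588.24.
Month 6: interest €13.87; balance after payment €542.12.

€542.12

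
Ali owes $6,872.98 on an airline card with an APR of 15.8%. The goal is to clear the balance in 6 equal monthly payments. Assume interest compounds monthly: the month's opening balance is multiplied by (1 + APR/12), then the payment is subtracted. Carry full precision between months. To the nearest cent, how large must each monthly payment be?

Monthly rate r = 15.8%/12 = 1.31667% = 0.0131667.
Level-payment amortization: P = B₀·r / (1 − (1+r)^(−n)) = 6872.98·0.0131667 / (1 − 1.01317^(−6)).
Denominator 1 − (1+r)^(−6) = 0.0754835521.
P = 90.4942 / 0.0754835521 ≈ 1198.86.

$1,198.86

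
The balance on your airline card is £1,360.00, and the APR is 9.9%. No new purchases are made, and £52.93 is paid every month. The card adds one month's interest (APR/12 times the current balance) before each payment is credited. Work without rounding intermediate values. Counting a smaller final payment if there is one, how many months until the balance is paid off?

Monthly rate r = 9.9%/12 = 0.825% = 0.00825.
Recurrence: B ← B·(1+r) − £52.93.
Month 1: interest £11.22; balance after payment £1,318.29.
Month 2: interest £10.88; balance after payment £1,276.24.
Closed form: n = −ln(1 − rB₀/P)/ln(1+r) = −ln(0.78802)/ln(1.00825) ≈ 28.995, so the balance reaches zero during payment 29.

29 payments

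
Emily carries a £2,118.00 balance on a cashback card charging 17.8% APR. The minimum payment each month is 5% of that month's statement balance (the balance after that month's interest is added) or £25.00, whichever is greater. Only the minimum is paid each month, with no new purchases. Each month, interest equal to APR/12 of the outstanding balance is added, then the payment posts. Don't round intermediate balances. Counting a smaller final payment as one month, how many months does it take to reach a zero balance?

Monthly rate r = 17.8%/12 = 1.48333% = 0.0148333.
While 5% of the post-interest balance exceeds £25.00, each month B ← (B·(1+r))·(1 − 0.05), i.e. B shrinks by the factor (1+r)·0.95 = 0.96409.
This holds for months 1–40. Entering month 41 the balance is £490.52; 5% of the post-interest balance is now below £25.00, so the flat £25.00 minimum applies from here.
From month 41 a fixed £25.00 at rate r clears £490.52 in 24 more payments. Total: 40 + 24 = 64 months.

64 months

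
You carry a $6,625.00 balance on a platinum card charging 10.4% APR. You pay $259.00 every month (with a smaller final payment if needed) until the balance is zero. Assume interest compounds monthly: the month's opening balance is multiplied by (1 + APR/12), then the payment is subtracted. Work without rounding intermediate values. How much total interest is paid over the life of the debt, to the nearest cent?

Monthly rate r = 10.4%/12 = 0.866667% = 0.00866667.
Payoff takes n = ⌈−ln(1 − rB₀/P)/ln(1+r)⌉ = ⌈29.043⌉ = 30 payments; the last is $11.29.
Total paid = 29·$259.00 + $11.29 = $7,522.29.
Total interest = total paid − principal = $7,522.29 − $6,625.00 = $897.29.

$897.29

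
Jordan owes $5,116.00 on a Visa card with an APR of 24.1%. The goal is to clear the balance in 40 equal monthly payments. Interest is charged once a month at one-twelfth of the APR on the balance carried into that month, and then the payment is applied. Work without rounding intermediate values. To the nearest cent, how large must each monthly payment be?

$187.29

Monthly rate r = 24.1%/12 = 2.00833% = 0.0200833.
Level-payment amortization: P = B₀·r / (1 − (1+r)^(−n)) = 5116.00·0.0200833 / (1 − 1.02008^(−40)).
Denominator 1 − (1+r)^(−40) = 0.548587143.
P = 102.746 / 0.548587143 ≈ 187.29.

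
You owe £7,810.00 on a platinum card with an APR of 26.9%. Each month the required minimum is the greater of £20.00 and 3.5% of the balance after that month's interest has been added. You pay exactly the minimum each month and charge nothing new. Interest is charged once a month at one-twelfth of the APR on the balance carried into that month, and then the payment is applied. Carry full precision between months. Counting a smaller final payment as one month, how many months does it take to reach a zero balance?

Monthly rate r = 26.9%/12 = 2.24167% = 0.0224167.
While 3.5% of the post-interest balance exceeds £20.00, each month B ← (B·(1+r))·(1 − 0.035), i.e. B shrinks by the factor (1+r)·0.965 = 0.98663.
This holds for months 1–196. Entering month 197 the balance is £558.57; 3.5% of the post-interest balance is now below £20.00, so the flat £20.00 minimum applies from here.
From month 197 a fixed £20.00 at rate r clears £558.57 in 45 more payments. Total: 196 + 45 = 241 months.

241 months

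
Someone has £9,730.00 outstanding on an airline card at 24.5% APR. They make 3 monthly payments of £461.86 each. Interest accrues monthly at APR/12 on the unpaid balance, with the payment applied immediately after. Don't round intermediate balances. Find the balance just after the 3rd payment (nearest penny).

Monthly rate r = 24.5%/12 = 2.04167% = 0.0204167.
Each month: B ← B·(1+r) − £461.86.
Month 1: interest £198.65; balance after payment £9,466.79.
Month 2: interest £193.28; balance after payment £9,198.21.
Month 3: interest £187.80; balance after payment £8,924.15.

£8,924.15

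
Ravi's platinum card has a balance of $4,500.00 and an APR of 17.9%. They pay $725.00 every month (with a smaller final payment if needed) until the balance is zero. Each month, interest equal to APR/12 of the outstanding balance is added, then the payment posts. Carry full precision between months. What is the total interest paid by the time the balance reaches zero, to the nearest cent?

Monthly rate r = 17.9%/12 = 1.49167% = 0.0149167.
Payoff takes n = ⌈−ln(1 − rB₀/P)/ln(1+r)⌉ = ⌈6.562⌉ = 7 payments; the last is $408.60.
Total paid = 6·$725.00 + $408.60 = $4,758.60.
Total interest = total paid − principal = $4,758.60 − $4,500.00 = $258.60.

$258.60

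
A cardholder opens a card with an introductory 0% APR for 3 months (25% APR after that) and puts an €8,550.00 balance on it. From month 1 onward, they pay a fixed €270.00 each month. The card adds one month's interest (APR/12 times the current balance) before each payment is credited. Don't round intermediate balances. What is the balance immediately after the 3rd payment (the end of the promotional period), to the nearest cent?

Promo months 1–3 at r₀ = 0%/12 = 0; months 4+ at r₁ = 25%/12 = 0.0208333.
After month 3 (no interest yet): B = €8,550.00 − 3·€270.00 = €7,740.00.

€7,740.00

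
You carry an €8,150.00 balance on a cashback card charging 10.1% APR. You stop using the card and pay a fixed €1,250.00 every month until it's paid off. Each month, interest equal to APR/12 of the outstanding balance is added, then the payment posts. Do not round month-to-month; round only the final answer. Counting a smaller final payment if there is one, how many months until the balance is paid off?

7 months

Monthly rate r = 10.1%/12 = 0.841667% = 0.00841667.
Recurrence: B ← B·(1+r) − €1,250.00.
Month 1: interest €68.60; balance after payment €6,968.60.
Month 2: interest €58.65; balance after payment €5,777.25.
Closed form: n = −ln(1 − rB₀/P)/ln(1+r) = −ln(0.94512)/ln(1.00842) ≈ 6.734, so the balance reaches zero during payment 7.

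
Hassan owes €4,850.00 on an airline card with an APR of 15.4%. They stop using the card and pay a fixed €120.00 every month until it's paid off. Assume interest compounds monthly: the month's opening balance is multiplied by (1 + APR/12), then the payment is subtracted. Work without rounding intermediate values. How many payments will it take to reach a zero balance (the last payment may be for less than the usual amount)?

Monthly rate r = 15.4%/12 = 1.28333% = 0.0128333.
Recurrence: B ← B·(1+r) − €120.00.
Month 1: interest €62.24; balance after payment €4,792.24.
Month 2: interest €61.50; balance after payment €4,733.74.
Closed form: n = −ln(1 − rB₀/P)/ln(1+r) = −ln(0.48132)/ln(1.01283) ≈ 57.343, so the balance reaches zero during payment 58.

58 payments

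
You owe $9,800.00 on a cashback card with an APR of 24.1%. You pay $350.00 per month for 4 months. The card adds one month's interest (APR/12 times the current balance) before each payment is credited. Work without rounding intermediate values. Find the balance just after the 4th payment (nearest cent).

$9,168.56

Monthly rate r = 24.1%/12 = 2.00833% = 0.0200833.
Each month: B ← B·(1+r) − $350.00.
Month 1: interest $196.82; balance after payment $9,646.82.
Month 2: interest $193.74; balance after payment $9,490.56.
Month 3: interest $190.60; balance after payment $9,331.16.
Month 4: interest $187.40; balance after payment $9,168.56.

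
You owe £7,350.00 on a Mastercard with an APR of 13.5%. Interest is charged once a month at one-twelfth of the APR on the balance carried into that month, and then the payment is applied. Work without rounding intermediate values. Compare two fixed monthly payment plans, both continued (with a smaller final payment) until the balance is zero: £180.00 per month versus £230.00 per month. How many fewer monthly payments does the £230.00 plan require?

Monthly rate r = 13.5%/12 = 1.125% = 0.01125.
At £180.00/mo: n = ⌈−ln(1 − rB₀/P)/ln(1+r)⌉ = 55 payments (last £175.74); total interest = total paid − £7,350.00 = £2,545.74.
At £230.00/mo: 40 payments (last £189.80); total interest £1,809.80.
Payments saved = 55 − 40 = 15.

15 fewer payments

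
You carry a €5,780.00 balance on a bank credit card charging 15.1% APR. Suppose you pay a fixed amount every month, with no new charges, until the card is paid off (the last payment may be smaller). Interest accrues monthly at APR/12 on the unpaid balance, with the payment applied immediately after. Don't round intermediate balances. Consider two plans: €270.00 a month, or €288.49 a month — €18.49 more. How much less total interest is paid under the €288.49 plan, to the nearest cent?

Monthly rate r = 15.1%/12 = 1.25833% = 0.0125833.
At €270.00/mo: n = ⌈−ln(1 − rB₀/P)/ln(1+r)⌉ = 26 payments (last €26.85); total interest = total paid − €5,780.00 = €996.85.
At €288.49/mo: 24 payments (last €67.01); total interest €922.28.
Interest saved = €996.85 − €922.28 = €74.57.

€74.57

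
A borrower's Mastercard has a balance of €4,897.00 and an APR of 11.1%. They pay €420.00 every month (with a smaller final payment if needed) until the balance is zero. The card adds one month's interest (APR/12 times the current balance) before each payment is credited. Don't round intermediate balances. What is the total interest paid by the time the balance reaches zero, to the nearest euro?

€309

Monthly rate r = 11.1%/12 = 0.925% = 0.00925.
Payoff takes n = ⌈−ln(1 − rB₀/P)/ln(1+r)⌉ = ⌈12.394⌉ = 13 payments; the last is €166.13.
Total paid = 12·€420.00 + €166.13 = €5,206.13.
Total interest = total paid − principal = €5,206.13 − €4,897.00 = €309.13.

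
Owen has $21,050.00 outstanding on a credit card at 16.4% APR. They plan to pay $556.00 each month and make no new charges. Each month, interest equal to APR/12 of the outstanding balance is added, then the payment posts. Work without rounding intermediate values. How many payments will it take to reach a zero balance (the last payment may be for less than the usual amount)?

Monthly rate r = 16.4%/12 = 1.36667% = 0.0136667.
Recurrence: B ← B·(1+r) − $556.00.
Month 1: interest $287.68; balance after payment $20,781.68.
Month 2: interest $284.02; balance after payment $20,509.70.
Closed form: n = −ln(1 − rB₀/P)/ln(1+r) = −ln(0.48258)/ln(1.01367) ≈ 53.676, so the balance reaches zero during payment 54.

54 payments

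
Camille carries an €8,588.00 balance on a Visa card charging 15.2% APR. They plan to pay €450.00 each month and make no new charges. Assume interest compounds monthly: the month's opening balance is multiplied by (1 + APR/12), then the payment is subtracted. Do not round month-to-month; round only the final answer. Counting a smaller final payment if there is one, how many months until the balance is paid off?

22 months

Monthly rate r = 15.2%/12 = 1.26667% = 0.0126667.
Recurrence: B ← B·(1+r) − €450.00.
Month 1: interest €108.78; balance after payment €8,246.78.
Month 2: interest €104.46; balance after payment €7,901.24.
Closed form: n = −ln(1 − rB₀/P)/ln(1+r) = −ln(0.75826)/ln(1.01267) ≈ 21.985, so the balance reaches zero during payment 22.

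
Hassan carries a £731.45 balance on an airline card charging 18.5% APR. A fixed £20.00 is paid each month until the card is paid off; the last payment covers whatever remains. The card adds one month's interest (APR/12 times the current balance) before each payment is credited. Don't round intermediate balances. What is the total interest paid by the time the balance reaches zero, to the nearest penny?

£353.24

Monthly rate r = 18.5%/12 = 1.54167% = 0.0154167.
Payoff takes n = ⌈−ln(1 − rB₀/P)/ln(1+r)⌉ = ⌈54.233⌉ = 55 payments; the last is £4.69.
Total paid = 54·£20.00 + £4.69 = £1,084.69.
Total interest = total paid − principal = £1,084.69 − £731.45 = £353.24.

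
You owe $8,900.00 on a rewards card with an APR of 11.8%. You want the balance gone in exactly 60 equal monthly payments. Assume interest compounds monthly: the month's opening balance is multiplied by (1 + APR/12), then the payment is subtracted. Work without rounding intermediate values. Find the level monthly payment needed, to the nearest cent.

$197.08

Monthly rate r = 11.8%/12 = 0.983333% = 0.00983333.
Level-payment amortization: P = B₀·r / (1 − (1+r)^(−n)) = 8900.00·0.00983333 / (1 − 1.00983^(−60)).
Denominator 1 − (1+r)^(−60) = 0.444072864.
P = 87.5167 / 0.444072864 ≈ 197.08.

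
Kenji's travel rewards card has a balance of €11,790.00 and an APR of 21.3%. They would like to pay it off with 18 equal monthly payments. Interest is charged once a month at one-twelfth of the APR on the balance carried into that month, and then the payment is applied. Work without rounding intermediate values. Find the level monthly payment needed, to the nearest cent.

€770.95

Monthly rate r = 21.3%/12 = 1.775% = 0.01775.
Level-payment amortization: P = B₀·r / (1 − (1+r)^(−n)) = 11790.00·0.01775 / (1 − 1.01775^(−18)).
Denominator 1 − (1+r)^(−18) = 0.271448929.
P = 209.273 / 0.271448929 ≈ 770.95.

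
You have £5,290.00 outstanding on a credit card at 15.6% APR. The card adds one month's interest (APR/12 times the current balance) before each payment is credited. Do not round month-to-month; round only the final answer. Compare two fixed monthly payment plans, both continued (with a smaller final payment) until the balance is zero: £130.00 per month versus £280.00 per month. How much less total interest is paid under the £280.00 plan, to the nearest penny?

£1,467.90

Monthly rate r = 15.6%/12 = 1.3% = 0.013.
At £130.00/mo: n = ⌈−ln(1 − rB₀/P)/ln(1+r)⌉ = 59 payments (last £37.98); total interest = total paid − £5,290.00 = £2,287.98.
At £280.00/mo: 22 payments (last £230.08); total interest £820.08.
Interest saved = £2,287.98 − £820.08 = £1,467.90.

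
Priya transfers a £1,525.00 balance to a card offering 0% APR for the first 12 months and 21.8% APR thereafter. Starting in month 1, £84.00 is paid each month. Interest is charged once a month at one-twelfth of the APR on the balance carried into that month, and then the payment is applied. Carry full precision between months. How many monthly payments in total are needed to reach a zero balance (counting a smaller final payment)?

19 payments

Promo months 1–12 at r₀ = 0%/12 = 0; months 13+ at r₁ = 21.8%/12 = 0.0181667.
After month 12 (no interest yet): B = £1,525.00 − 12·£84.00 = £517.00.
Then at r₁ with £84.00/mo: n₂ = −ln(1 − r₁·B/P)/ln(1+r₁) ≈ 6.59 → 7 more payments.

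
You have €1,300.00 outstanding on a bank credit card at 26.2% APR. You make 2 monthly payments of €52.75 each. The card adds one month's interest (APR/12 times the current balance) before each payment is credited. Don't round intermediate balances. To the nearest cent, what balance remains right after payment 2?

€1,250.73

Monthly rate r = 26.2%/12 = 2.18333% = 0.0218333.
Each month: B ← B·(1+r) − €52.75.
Month 1: interest €28.38; balance after payment €1,275.63.
Month 2: interest €27.85; balance after payment €1,250.73.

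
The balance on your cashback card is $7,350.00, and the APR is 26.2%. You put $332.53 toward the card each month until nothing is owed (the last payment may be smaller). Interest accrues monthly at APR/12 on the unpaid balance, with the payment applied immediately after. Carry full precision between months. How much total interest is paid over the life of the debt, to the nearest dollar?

Monthly rate r = 26.2%/12 = 2.18333% = 0.0218333.
Payoff takes n = ⌈−ln(1 − rB₀/P)/ln(1+r)⌉ = ⌈30.508⌉ = 31 payments; the last is $169.70.
Total paid = 30·$332.53 + $169.70 = $10,145.60.
Total interest = total paid − principal = $10,145.60 − $7,350.00 = $2,795.60.

$2,796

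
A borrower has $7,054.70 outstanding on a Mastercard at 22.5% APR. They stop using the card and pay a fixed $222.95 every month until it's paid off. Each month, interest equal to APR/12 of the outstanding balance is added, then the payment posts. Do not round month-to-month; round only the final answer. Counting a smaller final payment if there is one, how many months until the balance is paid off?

Monthly rate r = 22.5%/12 = 1.875% = 0.01875.
Recurrence: B ← B·(1+r) − $222.95.
Month 1: interest $132.28; balance after payment $6,964.03.
Month 2: interest $130.58; balance after payment $6,871.65.
Closed form: n = −ln(1 − rB₀/P)/ln(1+r) = −ln(0.4067)/ln(1.01875) ≈ 48.431, so the balance reaches zero during payment 49.

49 months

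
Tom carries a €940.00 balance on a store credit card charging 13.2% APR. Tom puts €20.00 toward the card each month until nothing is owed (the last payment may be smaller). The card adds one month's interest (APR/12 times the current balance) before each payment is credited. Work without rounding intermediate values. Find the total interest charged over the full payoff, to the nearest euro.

Monthly rate r = 13.2%/12 = 1.1% = 0.011.
Payoff takes n = ⌈−ln(1 − rB₀/P)/ln(1+r)⌉ = ⌈66.521⌉ = 67 payments; the last is €10.45.
Total paid = 66·€20.00 + €10.45 = €1,330.45.
Total interest = total paid − principal = €1,330.45 − €940.00 = €390.45.

€390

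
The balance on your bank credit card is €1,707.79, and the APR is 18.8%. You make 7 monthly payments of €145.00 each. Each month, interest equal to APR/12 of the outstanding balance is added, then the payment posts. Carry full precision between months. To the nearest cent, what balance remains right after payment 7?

€840.14

Monthly rate r = 18.8%/12 = 1.56667% = 0.0156667.
Each month: B ← B·(1+r) − €145.00.
Month 1: interest €26.76; balance after payment €1,589.55.
Month 2: interest €24.90; balance after payment €1,469.45.
Month 3: interest €23.02; balance after payment €1,347.47.
Month 4: interest €21.11; balance after payment €1,223.58.
Month 5: interest €19.17; balance after payment €1,097.75.
Month 6: interest €17.20; balance after payment €969.95.
Month 7: interest €15.20; balance after payment €840.14.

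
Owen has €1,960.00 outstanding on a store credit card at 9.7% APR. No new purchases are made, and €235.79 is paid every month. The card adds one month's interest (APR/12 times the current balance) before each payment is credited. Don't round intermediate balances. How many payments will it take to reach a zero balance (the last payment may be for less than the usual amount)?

Monthly rate r = 9.7%/12 = 0.808333% = 0.00808333.
Recurrence: B ← B·(1+r) − €235.79.
Month 1: interest €15.84; balance after payment €1,740.05.
Month 2: interest €14.07; balance after payment €1,518.33.
Closed form: n = −ln(1 − rB₀/P)/ln(1+r) = −ln(0.93281)/ln(1.00808) ≈ 8.640, so the balance reaches zero during payment 9.

9 months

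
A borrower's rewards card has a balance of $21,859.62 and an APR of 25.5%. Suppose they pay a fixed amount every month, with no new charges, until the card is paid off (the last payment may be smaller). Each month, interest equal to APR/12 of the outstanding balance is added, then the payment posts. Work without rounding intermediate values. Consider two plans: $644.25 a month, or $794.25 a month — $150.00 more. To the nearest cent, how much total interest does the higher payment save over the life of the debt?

$5,907.71

Monthly rate r = 25.5%/12 = 2.125% = 0.02125.
At $644.25/mo: n = ⌈−ln(1 − rB₀/P)/ln(1+r)⌉ = 61 payments (last $460.11); total interest = total paid − $21,859.62 = $17,255.49.
At $794.25/mo: 42 payments (last $643.15); total interest $11,347.78.
Interest saved = $17,255.49 − $11,347.78 = $5,907.71.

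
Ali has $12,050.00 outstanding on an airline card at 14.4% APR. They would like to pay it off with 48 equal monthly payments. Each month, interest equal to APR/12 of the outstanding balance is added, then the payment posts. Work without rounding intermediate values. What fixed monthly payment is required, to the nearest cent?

Monthly rate r = 14.4%/12 = 1.2% = 0.012.
Level-payment amortization: P = B₀·r / (1 − (1+r)^(−n)) = 12050.00·0.012 / (1 − 1.012^(−48)).
Denominator 1 − (1+r)^(−48) = 0.435926886.
P = 144.6 / 0.435926886 ≈ 331.71.

$331.71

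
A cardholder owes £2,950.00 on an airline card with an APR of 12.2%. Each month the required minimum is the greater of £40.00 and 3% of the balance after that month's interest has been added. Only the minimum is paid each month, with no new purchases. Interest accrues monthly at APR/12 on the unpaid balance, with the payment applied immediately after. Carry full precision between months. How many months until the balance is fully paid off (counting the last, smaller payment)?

80 months

Monthly rate r = 12.2%/12 = 1.01667% = 0.0101667.
While 3% of the post-interest balance exceeds £40.00, each month B ← (B·(1+r))·(1 − 0.03), i.e. B shrinks by the factor (1+r)·0.97 = 0.97986.
This holds for months 1–40. Entering month 41 the balance is £1,307.41; 3% of the post-interest balance is now below £40.00, so the flat £40.00 minimum applies from here.
From month 41 a fixed £40.00 at rate r clears £1,307.41 in 40 more payments. Total: 40 + 40 = 80 months.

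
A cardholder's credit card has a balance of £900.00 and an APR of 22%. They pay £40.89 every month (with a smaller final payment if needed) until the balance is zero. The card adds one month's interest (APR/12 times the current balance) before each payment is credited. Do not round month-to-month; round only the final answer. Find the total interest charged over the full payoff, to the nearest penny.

£263.08

Monthly rate r = 22%/12 = 1.83333% = 0.0183333.
Payoff takes n = ⌈−ln(1 − rB₀/P)/ln(1+r)⌉ = ⌈28.442⌉ = 29 payments; the last is £18.16.
Total paid = 28·£40.89 + £18.16 = £1,163.08.
Total interest = total paid − principal = £1,163.08 − £900.00 = £263.08.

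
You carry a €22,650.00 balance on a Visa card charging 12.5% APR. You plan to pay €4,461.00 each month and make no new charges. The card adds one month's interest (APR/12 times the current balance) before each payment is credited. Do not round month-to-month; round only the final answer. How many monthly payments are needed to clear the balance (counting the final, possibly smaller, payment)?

6 months

Monthly rate r = 12.5%/12 = 1.04167% = 0.0104167.
Recurrence: B ← B·(1+r) − €4,461.00.
Month 1: interest €235.94; balance after payment €18,424.94.
Month 2: interest €191.93; balance after payment €14,155.86.
Month 3: interest €147.46; balance after payment €9,842.32.
Month 4: interest €102.52; balance after payment €5,483.85.
Month 5: interest €57.12; balance after payment €1,079.97.
Month 6: interest €11.25; balance after payment €0.00.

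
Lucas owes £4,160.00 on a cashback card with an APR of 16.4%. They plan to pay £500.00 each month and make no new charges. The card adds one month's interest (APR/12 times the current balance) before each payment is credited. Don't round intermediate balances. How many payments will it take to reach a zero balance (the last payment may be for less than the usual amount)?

Monthly rate r = 16.4%/12 = 1.36667% = 0.0136667.
Recurrence: B ← B·(1+r) − £500.00.
Month 1: interest £56.85; balance after payment £3,716.85.
Month 2: interest £50.80; balance after payment £3,267.65.
Closed form: n = −ln(1 − rB₀/P)/ln(1+r) = −ln(0.88629)/ln(1.01367) ≈ 8.892, so the balance reaches zero during payment 9.

9 months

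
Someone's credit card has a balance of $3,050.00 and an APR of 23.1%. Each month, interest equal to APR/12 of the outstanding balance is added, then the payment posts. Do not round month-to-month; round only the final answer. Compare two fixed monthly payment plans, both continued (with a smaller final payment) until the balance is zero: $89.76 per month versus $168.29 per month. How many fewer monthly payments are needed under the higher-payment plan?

33 fewer payments

Monthly rate r = 23.1%/12 = 1.925% = 0.01925.
At $89.76/mo: n = ⌈−ln(1 − rB₀/P)/ln(1+r)⌉ = 56 payments (last $61.07); total interest = total paid − $3,050.00 = $1,947.87.
At $168.29/mo: 23 payments (last $84.97); total interest $737.35.
Payments saved = 56 − 23 = 33.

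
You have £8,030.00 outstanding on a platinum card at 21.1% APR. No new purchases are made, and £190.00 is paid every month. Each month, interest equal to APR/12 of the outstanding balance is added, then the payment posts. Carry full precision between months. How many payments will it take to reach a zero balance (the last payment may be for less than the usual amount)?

Monthly rate r = 21.1%/12 = 1.75833% = 0.0175833.
Recurrence: B ← B·(1+r) − £190.00.
Month 1: interest £141.19; balance after payment £7,981.19.
Month 2: interest £140.34; balance after payment £7,931.53.
Closed form: n = −ln(1 − rB₀/P)/ln(1+r) = −ln(0.25687)/ln(1.01758) ≈ 77.977, so the balance reaches zero during payment 78.

78 months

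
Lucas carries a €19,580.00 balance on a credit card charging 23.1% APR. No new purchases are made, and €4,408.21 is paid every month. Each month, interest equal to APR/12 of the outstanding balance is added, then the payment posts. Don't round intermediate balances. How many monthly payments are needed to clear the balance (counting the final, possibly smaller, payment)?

Monthly rate r = 23.1%/12 = 1.925% = 0.01925.
Recurrence: B ← B·(1+r) − €4,408.21.
Month 1: interest €376.92; balance after payment €15,548.71.
Month 2: interest €299.31; balance after payment €11,439.81.
Month 3: interest €220.22; balance after payment €7,251.81.
Month 4: interest €139.60; balance after payment €2,983.20.
Month 5: interest €57.43; balance after payment €0.00.

5 payments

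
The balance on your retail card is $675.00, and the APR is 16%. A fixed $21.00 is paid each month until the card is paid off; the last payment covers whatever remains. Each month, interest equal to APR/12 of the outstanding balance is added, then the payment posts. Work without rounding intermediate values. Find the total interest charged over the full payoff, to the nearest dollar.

Monthly rate r = 16%/12 = 1.33333% = 0.0133333.
Payoff takes n = ⌈−ln(1 − rB₀/P)/ln(1+r)⌉ = ⌈42.250⌉ = 43 payments; the last is $5.28.
Total paid = 42·$21.00 + $5.28 = $887.28.
Total interest = total paid − principal = $887.28 − $675.00 = $212.28.

$212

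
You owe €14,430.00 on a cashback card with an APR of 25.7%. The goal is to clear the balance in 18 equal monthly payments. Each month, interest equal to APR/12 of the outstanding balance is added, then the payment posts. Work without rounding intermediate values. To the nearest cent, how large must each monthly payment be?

Monthly rate r = 25.7%/12 = 2.14167% = 0.0214167.
Level-payment amortization: P = B₀·r / (1 − (1+r)^(−n)) = 14430.00·0.0214167 / (1 − 1.02142^(−18)).
Denominator 1 − (1+r)^(−18) = 0.317115777.
P = 309.043 / 0.317115777 ≈ 974.54.

€974.54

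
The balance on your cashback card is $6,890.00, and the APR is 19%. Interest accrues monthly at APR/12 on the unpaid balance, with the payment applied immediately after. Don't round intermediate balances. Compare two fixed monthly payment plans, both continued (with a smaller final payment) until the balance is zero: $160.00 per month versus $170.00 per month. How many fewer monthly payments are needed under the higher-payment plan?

7 fewer payments

Monthly rate r = 19%/12 = 1.58333% = 0.0158333.
At $160.00/mo: n = ⌈−ln(1 − rB₀/P)/ln(1+r)⌉ = 73 payments (last $143.50); total interest = total paid − $6,890.00 = $4,773.50.
At $170.00/mo: 66 payments (last $57.92); total interest $4,217.92.
Payments saved = 73 − 66 = 7.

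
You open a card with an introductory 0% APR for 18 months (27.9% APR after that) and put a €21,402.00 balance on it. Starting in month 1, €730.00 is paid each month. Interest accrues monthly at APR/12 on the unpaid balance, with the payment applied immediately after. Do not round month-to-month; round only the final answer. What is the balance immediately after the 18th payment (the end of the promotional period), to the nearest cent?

€8,262.00

Promo months 1–18 at r₀ = 0%/12 = 0; months 19+ at r₁ = 27.9%/12 = 0.02325.
After month 18 (no interest yet): B = €21,402.00 − 18·€730.00 = €8,262.00.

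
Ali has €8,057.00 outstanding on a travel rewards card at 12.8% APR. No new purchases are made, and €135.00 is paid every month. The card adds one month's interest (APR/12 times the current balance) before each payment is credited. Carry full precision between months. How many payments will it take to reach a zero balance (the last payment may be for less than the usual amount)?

96 months

Monthly rate r = 12.8%/12 = 1.06667% = 0.0106667.
Recurrence: B ← B·(1+r) − €135.00.
Month 1: interest €85.94; balance after payment €8,007.94.
Month 2: interest €85.42; balance after payment €7,958.36.
Closed form: n = −ln(1 − rB₀/P)/ln(1+r) = −ln(0.3634)/ln(1.01067) ≈ 95.404, so the balance reaches zero during payment 96.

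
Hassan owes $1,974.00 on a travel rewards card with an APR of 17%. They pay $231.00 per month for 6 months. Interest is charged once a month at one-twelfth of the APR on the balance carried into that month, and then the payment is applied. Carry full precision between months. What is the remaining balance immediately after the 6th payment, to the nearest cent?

$711.82

Monthly rate r = 17%/12 = 1.41667% = 0.0141667.
Each month: B ← B·(1+r) − $231.00.
Month 1: interest $27.96; balance after payment $1,770.96.
Month 2: interest $25.09; balance after payment $1,565.05.
Month 3: interest $22.17; balance after payment $1,356.23.
Month 4: interest $19.21; balance after payment $1,144.44.
Month 5: interest $16.21; balance after payment $929.65.
Month 6: interest $13.17; balance after payment $711.82.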